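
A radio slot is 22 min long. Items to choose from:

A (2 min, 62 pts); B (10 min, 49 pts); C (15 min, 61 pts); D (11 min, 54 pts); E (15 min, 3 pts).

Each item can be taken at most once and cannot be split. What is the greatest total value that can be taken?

123 pts

Check high-value combinations within 22 min:
- A+C: duration 2+15=17, value 62+61=123
- A+D: duration 2+11=13, value 62+54=116
- A+B: duration 2+10=12, value 62+49=111
- B+D: duration 10+11=21, value 49+54=103
Best: 123 pts.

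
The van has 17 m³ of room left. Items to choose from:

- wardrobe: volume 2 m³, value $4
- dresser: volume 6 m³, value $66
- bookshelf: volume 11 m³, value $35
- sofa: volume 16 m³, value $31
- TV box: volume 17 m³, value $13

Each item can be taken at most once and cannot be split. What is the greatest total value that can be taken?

Check high-value combinations within 17 m³:
- dresser+bookshelf: volume 6+11=17, value 66+35=101
- wardrobe+dresser: volume 2+6=8, value 4+66=70
- dresser: volume 6, value 66
- wardrobe+bookshelf: volume 2+11=13, value 4+35=39
Best: $101.

$101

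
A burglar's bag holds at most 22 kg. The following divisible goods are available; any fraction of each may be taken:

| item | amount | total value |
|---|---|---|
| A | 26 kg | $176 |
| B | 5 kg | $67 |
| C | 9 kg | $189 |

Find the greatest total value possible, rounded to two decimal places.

310.15

Take in order of value per unit:
- C (189/9 per unit): all 9 → value 189, running total 189.00
- B (67/5 per unit): all 5 → value 67, running total 256.00
- A (176/26 per unit): 8 of 26 → value 8×176/26 = 54.1538, running total 310.15
Total 310.15.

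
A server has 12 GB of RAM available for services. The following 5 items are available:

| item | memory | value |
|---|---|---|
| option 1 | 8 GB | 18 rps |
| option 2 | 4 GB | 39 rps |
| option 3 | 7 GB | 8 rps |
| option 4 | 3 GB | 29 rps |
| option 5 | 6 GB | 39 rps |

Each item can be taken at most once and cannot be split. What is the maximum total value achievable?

This is a 0/1 knapsack; check combinations near the capacity.
- option 2+option 5: memory 4+6=10, value 39+39=78
- option 2+option 4: memory 4+3=7, value 39+29=68
- option 4+option 5: memory 3+6=9, value 29+39=68
- option 1+option 2: memory 8+4=12, value 18+39=57
Best: 78 rps.

78 rps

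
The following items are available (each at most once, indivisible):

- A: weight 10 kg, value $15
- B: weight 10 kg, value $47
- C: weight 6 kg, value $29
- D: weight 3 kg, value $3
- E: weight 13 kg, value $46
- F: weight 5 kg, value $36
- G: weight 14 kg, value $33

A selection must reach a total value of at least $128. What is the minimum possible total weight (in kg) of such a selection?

28

Subsets with value ≥ 128, sorted by total weight:
- B+E+F: weight 28, value 129
- B+D+E+F: weight 31, value 132
- B+C+E+F: weight 34, value 158
- A+B+C+D+F: weight 34, value 130
Minimum weight: 28 kg.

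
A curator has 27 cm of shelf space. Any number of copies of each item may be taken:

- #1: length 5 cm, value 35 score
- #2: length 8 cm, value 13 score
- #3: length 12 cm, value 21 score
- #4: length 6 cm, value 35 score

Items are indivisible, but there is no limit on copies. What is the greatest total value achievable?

Best value-per-unit is #1 at 35/5, and filling with it alone uses length 5×5=25. No mix of the others beats 5×35 = 175.

175 score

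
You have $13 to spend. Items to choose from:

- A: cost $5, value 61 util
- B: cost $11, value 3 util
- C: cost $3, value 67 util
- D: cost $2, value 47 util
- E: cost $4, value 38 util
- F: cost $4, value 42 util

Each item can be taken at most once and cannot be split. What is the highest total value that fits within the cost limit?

Check high-value combinations within $13:
- C+D+E+F: cost 3+2+4+4=13, value 67+47+38+42=194
- A+C+D: cost 5+3+2=10, value 61+67+47=175
- A+C+F: cost 5+3+4=12, value 61+67+42=170
Best: 194 util.

194 util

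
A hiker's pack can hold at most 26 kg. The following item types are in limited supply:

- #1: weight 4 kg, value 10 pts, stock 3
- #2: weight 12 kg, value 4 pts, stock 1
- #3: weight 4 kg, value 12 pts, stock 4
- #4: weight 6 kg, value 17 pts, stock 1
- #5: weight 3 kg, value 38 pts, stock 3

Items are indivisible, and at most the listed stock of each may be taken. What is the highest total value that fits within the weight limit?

Best selections within weight 26 and stock limits:
- 4×#3 + 3×#5: weight 25, value 162
- 1×#1 + 3×#3 + 3×#5: weight 25, value 160
- 2×#1 + 2×#3 + 3×#5: weight 25, value 158
- 3×#1 + 1×#3 + 3×#5: weight 25, value 156
Best: 162 pts.

162 pts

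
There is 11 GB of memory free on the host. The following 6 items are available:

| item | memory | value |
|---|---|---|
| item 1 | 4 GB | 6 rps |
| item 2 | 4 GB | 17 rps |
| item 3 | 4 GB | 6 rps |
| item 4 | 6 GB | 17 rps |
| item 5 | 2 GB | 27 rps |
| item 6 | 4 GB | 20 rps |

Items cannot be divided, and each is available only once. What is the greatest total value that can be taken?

64 rps

Check high-value combinations within 11 GB:
- item 2+item 5+item 6: memory 4+2+4=10, value 17+27+20=64
- item 1+item 5+item 6: memory 4+2+4=10, value 6+27+20=53
- item 3+item 5+item 6: memory 4+2+4=10, value 6+27+20=53
- item 1+item 2+item 5: memory 4+4+2=10, value 6+17+27=50
- item 2+item 3+item 5: memory 4+4+2=10, value 17+6+27=50
Best: 64 rps.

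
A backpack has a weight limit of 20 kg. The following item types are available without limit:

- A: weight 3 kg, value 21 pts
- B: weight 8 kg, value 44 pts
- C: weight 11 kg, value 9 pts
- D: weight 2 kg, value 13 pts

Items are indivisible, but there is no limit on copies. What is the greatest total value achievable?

139 pts

Best value-per-unit is A at 21/3; filling with it alone gives 6×21 = 126.
Optimal mix: 6×A + 1×D → weight 20, value 139.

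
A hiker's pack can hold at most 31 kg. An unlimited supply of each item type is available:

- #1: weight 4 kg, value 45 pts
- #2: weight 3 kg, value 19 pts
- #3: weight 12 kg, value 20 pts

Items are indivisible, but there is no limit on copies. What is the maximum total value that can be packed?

334 pts

Best value-per-unit is #1 at 45/4; filling with it alone gives 7×45 = 315.
Optimal mix: 7×#1 + 1×#2 → weight 31, value 334.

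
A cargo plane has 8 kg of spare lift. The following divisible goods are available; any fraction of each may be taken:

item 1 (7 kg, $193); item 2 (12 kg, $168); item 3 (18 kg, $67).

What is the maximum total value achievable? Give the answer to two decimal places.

207.00

Take in order of value per unit:
- item 1 (193/7 per unit): all 7 → value 193, running total 193.00
- item 2 (168/12 per unit): 1 of 12 → value 1×168/12 = 14.0000, running total 207.00
Total 207.00.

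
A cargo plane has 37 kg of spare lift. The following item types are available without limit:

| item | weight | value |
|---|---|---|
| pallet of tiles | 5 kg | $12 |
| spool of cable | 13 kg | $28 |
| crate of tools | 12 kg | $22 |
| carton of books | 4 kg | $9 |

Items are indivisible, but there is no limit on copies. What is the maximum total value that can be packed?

$87

Best value-per-unit is pallet of tiles at 12/5; filling with it alone gives 7×12 = 84.
Optimal mix: 5×pallet of tiles + 3×carton of books → weight 37, value 87.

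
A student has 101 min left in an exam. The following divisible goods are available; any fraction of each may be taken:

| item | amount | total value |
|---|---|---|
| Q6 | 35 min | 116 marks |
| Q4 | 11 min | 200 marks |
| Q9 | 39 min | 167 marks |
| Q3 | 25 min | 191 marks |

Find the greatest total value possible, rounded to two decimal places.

644.17

Take in order of value per unit:
- Q4 (200/11 per unit): all 11 → value 200, running total 200.00
- Q3 (191/25 per unit): all 25 → value 191, running total 391.00
- Q9 (167/39 per unit): all 39 → value 167, running total 558.00
- Q6 (116/35 per unit): 26 of 35 → value 26×116/35 = 86.1714, running total 644.17
Total 644.17.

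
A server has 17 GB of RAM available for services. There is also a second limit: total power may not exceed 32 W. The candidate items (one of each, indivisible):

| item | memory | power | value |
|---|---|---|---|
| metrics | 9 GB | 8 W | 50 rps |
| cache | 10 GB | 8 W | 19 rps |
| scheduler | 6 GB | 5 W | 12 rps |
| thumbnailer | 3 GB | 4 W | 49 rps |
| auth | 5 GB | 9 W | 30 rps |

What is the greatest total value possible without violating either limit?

Feasible sets respecting both limits:
- metrics+thumbnailer+auth: memory 17, power 21, value 129
- metrics+thumbnailer: memory 12, power 12, value 99
- scheduler+thumbnailer+auth: memory 14, power 18, value 91
Best: 129 rps.

129 rps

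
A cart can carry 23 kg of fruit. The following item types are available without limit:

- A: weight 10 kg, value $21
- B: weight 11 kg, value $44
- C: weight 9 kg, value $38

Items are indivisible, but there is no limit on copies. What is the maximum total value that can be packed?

$88

Best value-per-unit is C at 38/9; filling with it alone gives 2×38 = 76.
Optimal mix: 2×B → weight 22, value 88.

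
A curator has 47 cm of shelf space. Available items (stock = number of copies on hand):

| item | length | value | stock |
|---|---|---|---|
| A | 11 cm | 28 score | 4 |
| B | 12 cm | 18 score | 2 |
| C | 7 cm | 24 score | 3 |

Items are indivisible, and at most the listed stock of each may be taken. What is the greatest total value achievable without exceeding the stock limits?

132 score

Best selections within length 47 and stock limits:
- 3×A + 2×C: length 47, value 132
- 2×A + 3×C: length 43, value 128
- 1×A + 1×B + 3×C: length 44, value 118
Best: 132 score.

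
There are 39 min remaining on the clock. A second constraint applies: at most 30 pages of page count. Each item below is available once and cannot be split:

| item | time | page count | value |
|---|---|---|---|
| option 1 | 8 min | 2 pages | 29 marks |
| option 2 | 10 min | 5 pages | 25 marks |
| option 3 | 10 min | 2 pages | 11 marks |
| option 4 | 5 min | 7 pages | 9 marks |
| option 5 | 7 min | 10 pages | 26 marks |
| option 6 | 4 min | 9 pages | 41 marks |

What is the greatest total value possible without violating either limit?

Feasible sets respecting both limits:
- option 1+option 2+option 3+option 5+option 6: time 39, page count 28, value 132
- option 1+option 2+option 5+option 6: time 29, page count 26, value 121
- option 1+option 3+option 4+option 5+option 6: time 34, page count 30, value 116
- option 1+option 2+option 3+option 4+option 6: time 37, page count 25, value 115
Best: 132 marks.

132 marks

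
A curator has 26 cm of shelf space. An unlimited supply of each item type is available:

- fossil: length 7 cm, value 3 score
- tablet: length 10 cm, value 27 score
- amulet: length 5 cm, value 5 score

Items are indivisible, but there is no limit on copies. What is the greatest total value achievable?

59 score

Best value-per-unit is tablet at 27/10; filling with it alone gives 2×27 = 54.
Optimal mix: 2×tablet + 1×amulet → length 25, value 59.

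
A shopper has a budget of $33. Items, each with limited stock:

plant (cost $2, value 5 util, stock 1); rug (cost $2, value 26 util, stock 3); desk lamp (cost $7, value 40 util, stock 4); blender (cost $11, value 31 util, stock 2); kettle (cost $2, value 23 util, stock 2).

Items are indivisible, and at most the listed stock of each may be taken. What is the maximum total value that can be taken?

249 util

Best selections within cost 33 and stock limits:
- 1×plant + 3×rug + 3×desk lamp + 2×kettle: cost 33, value 249
- 3×rug + 3×desk lamp + 2×kettle: cost 31, value 244
- 1×plant + 3×rug + 3×desk lamp + 1×kettle: cost 31, value 226
Best: 249 util.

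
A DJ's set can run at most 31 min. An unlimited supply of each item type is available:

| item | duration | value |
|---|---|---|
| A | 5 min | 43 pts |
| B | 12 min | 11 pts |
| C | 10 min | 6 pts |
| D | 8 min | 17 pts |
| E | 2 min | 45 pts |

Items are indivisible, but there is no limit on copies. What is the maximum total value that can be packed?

675 pts

Best value-per-unit is E at 45/2, and filling with it alone uses duration 15×2=30. No mix of the others beats 15×45 = 675.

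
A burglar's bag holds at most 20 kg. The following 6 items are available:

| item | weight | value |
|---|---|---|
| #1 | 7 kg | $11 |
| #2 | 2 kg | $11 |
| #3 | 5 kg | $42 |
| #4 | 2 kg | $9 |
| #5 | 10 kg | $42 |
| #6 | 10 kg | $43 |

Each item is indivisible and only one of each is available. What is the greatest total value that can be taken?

Check high-value combinations within 20 kg:
- #2+#3+#4+#6: weight 2+5+2+10=19, value 11+42+9+43=105
- #2+#3+#4+#5: weight 2+5+2+10=19, value 11+42+9+42=104
- #2+#3+#6: weight 2+5+10=17, value 11+42+43=96
- #2+#3+#5: weight 2+5+10=17, value 11+42+42=95
Best: $105.

$105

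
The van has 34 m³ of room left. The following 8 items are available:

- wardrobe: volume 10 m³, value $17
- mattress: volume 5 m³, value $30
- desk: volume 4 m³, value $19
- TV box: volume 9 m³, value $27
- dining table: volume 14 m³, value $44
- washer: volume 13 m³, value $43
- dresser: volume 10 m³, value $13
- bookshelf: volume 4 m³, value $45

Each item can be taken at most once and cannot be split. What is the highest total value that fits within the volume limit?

This is a 0/1 knapsack; check combinations near the capacity.
- mattress+TV box+dining table+bookshelf: volume 5+9+14+4=32, value 30+27+44+45=146
- mattress+TV box+washer+bookshelf: volume 5+9+13+4=31, value 30+27+43+45=145
- mattress+desk+dining table+bookshelf: volume 5+4+14+4=27, value 30+19+44+45=138
- wardrobe+mattress+desk+TV box+bookshelf: volume 10+5+4+9+4=32, value 17+30+19+27+45=138
Best: $146.

$146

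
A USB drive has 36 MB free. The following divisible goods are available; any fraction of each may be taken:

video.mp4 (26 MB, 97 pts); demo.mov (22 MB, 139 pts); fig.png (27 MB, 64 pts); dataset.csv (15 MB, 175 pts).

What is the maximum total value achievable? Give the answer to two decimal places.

Take in order of value per unit:
- dataset.csv (175/15 per unit): all 15 → value 175, running total 175.00
- demo.mov (139/22 per unit): 21 of 22 → value 21×139/22 = 132.6818, running total 307.68
Total 307.68.

307.68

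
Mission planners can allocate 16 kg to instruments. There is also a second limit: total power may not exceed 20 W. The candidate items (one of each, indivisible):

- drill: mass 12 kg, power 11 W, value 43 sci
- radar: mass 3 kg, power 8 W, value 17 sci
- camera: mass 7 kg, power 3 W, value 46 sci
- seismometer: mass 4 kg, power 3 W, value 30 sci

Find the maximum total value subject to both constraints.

93 sci

Feasible sets respecting both limits:
- radar+camera+seismometer: mass 14, power 14, value 93
- camera+seismometer: mass 11, power 6, value 76
- drill+seismometer: mass 16, power 14, value 73
Best: 93 sci.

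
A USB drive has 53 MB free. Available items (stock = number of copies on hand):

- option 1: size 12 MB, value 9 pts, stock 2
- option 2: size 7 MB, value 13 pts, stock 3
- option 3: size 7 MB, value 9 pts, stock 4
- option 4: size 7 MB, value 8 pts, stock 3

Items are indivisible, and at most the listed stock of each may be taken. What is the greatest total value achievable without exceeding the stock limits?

Best selections within size 53 and stock limits:
- 3×option 2 + 4×option 3: size 49, value 75
- 3×option 2 + 3×option 3 + 1×option 4: size 49, value 74
- 3×option 2 + 2×option 3 + 2×option 4: size 49, value 73
Best: 75 pts.

75 pts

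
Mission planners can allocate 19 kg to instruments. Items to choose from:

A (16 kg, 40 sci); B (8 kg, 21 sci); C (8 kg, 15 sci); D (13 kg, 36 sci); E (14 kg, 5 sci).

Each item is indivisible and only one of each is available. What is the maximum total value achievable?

Check high-value combinations within 19 kg:
- A: mass 16, value 40
- D: mass 13, value 36
- B+C: mass 8+8=16, value 21+15=36
- B: mass 8, value 21
Best: 40 sci.

40 sci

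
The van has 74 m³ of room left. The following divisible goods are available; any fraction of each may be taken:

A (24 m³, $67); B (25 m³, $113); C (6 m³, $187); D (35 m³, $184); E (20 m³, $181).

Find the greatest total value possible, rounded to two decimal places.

Take in order of value per unit:
- C (187/6 per unit): all 6 → value 187, running total 187.00
- E (181/20 per unit): all 20 → value 181, running total 368.00
- D (184/35 per unit): all 35 → value 184, running total 552.00
- B (113/25 per unit): 13 of 25 → value 13×113/25 = 58.7600, running total 610.76
Total 610.76.

610.76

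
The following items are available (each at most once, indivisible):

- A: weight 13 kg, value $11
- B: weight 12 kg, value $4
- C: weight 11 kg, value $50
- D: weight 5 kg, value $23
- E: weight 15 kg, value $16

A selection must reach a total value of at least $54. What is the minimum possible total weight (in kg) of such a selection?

16

Subsets with value ≥ 54, sorted by total weight:
- C+D: weight 16, value 73
- B+C: weight 23, value 54
Minimum weight: 16 kg.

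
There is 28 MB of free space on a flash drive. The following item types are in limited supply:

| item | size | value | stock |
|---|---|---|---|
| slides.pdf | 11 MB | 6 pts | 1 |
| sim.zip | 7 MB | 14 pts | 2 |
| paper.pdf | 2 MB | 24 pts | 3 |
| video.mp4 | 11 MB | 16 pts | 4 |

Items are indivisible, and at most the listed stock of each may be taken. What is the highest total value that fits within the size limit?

104 pts

Best selections within size 28 and stock limits:
- 3×paper.pdf + 2×video.mp4: size 28, value 104
- 1×sim.zip + 3×paper.pdf + 1×video.mp4: size 24, value 102
Best: 104 pts.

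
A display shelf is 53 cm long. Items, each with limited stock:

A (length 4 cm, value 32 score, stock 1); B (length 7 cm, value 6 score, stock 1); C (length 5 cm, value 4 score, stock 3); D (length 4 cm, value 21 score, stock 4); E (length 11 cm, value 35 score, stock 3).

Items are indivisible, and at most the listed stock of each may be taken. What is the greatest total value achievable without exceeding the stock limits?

Top feasible selections:
- 1×A + 4×D + 3×E: length 53, value 221
- 1×A + 3×D + 3×E: length 49, value 200
- 1×A + 2×C + 4×D + 2×E: length 52, value 194
- 1×A + 1×B + 4×D + 2×E: length 49, value 192
Best: 221 score.

221 score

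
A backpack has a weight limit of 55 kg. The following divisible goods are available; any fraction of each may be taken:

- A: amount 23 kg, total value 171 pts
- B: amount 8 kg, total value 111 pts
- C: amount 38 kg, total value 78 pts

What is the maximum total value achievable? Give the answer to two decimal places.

331.26

Take in order of value per unit:
- B (111/8 per unit): all 8 → value 111, running total 111.00
- A (171/23 per unit): all 23 → value 171, running total 282.00
- C (78/38 per unit): 24 of 38 → value 24×78/38 = 49.2632, running total 331.26
Total 331.26.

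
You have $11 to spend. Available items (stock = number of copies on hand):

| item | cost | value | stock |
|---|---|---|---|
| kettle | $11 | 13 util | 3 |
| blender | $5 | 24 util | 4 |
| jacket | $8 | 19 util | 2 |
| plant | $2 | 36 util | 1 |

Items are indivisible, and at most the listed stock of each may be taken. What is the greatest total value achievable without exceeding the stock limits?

Best selections within cost 11 and stock limits:
- 1×blender + 1×plant: cost 7, value 60
- 1×jacket + 1×plant: cost 10, value 55
- 2×blender: cost 10, value 48
Best: 60 util.

60 util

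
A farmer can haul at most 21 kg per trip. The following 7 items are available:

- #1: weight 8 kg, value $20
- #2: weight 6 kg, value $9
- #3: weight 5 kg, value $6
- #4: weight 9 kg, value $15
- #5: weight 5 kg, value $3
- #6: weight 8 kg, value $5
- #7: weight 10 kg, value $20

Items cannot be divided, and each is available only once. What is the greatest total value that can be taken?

$40

Check high-value combinations within 21 kg:
- #1+#7: weight 8+10=18, value 20+20=40
- #1+#4: weight 8+9=17, value 20+15=35
- #1+#2+#3: weight 8+6+5=19, value 20+9+6=35
- #4+#7: weight 9+10=19, value 15+20=35
Best: $40.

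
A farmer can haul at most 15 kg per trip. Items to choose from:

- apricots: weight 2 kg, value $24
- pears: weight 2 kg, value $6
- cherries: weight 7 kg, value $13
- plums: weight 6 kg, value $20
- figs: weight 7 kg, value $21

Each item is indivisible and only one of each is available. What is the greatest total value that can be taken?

$65

Check high-value combinations within 15 kg:
- apricots+plums+figs: weight 2+6+7=15, value 24+20+21=65
- apricots+cherries+plums: weight 2+7+6=15, value 24+13+20=57
- apricots+pears+figs: weight 2+2+7=11, value 24+6+21=51
Best: $65.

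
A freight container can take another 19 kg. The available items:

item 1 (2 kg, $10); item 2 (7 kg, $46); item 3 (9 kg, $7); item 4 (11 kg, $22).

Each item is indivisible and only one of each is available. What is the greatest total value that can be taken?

$68

This is a 0/1 knapsack; check combinations near the capacity.
- item 2+item 4: weight 7+11=18, value 46+22=68
- item 1+item 2+item 3: weight 2+7+9=18, value 10+46+7=63
- item 1+item 2: weight 2+7=9, value 10+46=56
- item 2+item 3: weight 7+9=16, value 46+7=53
Best: $68.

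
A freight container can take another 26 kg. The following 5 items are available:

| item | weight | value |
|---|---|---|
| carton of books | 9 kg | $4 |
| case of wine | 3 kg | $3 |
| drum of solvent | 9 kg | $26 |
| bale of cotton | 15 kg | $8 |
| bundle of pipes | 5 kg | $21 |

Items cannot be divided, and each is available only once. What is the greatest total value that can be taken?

$54

Check high-value combinations within 26 kg:
- carton of books+case of wine+drum of solvent+bundle of pipes: weight 9+3+9+5=26, value 4+3+26+21=54
- carton of books+drum of solvent+bundle of pipes: weight 9+9+5=23, value 4+26+21=51
- case of wine+drum of solvent+bundle of pipes: weight 3+9+5=17, value 3+26+21=50
Best: $54.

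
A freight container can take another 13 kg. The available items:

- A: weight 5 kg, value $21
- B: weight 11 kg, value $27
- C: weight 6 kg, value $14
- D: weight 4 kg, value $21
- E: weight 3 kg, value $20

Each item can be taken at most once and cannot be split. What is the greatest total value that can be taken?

This is a 0/1 knapsack; check combinations near the capacity.
- A+D+E: weight 5+4+3=12, value 21+21+20=62
- C+D+E: weight 6+4+3=13, value 14+21+20=55
- A+D: weight 5+4=9, value 21+21=42
- D+E: weight 4+3=7, value 21+20=41
Best: $62.

$62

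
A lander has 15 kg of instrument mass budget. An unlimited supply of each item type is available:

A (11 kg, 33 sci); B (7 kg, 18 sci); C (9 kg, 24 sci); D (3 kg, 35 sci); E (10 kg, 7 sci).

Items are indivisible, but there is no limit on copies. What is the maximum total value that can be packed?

175 sci

Best value-per-unit is D at 35/3, and filling with it alone uses mass 5×3=15. No mix of the others beats 5×35 = 175.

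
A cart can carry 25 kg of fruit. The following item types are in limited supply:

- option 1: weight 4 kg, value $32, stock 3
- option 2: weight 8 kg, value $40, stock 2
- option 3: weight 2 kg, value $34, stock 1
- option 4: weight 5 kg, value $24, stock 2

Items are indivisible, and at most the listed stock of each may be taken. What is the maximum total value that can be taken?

Best selections within weight 25 and stock limits:
- 3×option 1 + 1×option 3 + 2×option 4: weight 24, value 178
- 3×option 1 + 1×option 2 + 1×option 3: weight 22, value 170
- 2×option 1 + 1×option 2 + 1×option 3 + 1×option 4: weight 23, value 162
Best: $178.

$178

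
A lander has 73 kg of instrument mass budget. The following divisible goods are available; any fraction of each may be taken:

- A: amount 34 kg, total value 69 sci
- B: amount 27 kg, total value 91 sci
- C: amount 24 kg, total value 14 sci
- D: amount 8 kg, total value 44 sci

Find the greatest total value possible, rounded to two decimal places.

206.33

Take in order of value per unit:
- D (44/8 per unit): all 8 → value 44, running total 44.00
- B (91/27 per unit): all 27 → value 91, running total 135.00
- A (69/34 per unit): all 34 → value 69, running total 204.00
- C (14/24 per unit): 4 of 24 → value 4×14/24 = 2.3333, running total 206.33
Total 206.33.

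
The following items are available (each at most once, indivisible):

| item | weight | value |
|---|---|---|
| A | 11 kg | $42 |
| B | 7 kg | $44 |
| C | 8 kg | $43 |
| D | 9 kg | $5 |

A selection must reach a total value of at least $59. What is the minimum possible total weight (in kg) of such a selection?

15

Subsets with value ≥ 59, sorted by total weight:
- B+C: weight 15, value 87
- A+B: weight 18, value 86
Minimum weight: 15 kg.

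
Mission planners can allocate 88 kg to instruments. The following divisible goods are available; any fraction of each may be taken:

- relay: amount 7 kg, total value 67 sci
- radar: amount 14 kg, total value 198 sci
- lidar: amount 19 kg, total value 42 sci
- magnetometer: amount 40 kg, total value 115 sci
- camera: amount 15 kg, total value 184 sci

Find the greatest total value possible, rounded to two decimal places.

590.53

Take in order of value per unit:
- radar (198/14 per unit): all 14 → value 198, running total 198.00
- camera (184/15 per unit): all 15 → value 184, running total 382.00
- relay (67/7 per unit): all 7 → value 67, running total 449.00
- magnetometer (115/40 per unit): all 40 → value 115, running total 564.00
- lidar (42/19 per unit): 12 of 19 → value 12×42/19 = 26.5263, running total 590.53
Total 590.53.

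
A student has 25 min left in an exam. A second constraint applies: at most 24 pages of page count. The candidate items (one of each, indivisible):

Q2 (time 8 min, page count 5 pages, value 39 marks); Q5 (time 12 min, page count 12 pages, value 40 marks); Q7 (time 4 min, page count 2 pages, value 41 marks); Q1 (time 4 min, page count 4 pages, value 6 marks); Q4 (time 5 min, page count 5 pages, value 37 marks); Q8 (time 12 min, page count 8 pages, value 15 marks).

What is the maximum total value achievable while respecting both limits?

Feasible sets respecting both limits:
- Q5+Q7+Q1+Q4: time 25, page count 23, value 124
- Q2+Q7+Q1+Q4: time 21, page count 16, value 123
- Q2+Q5+Q7: time 24, page count 19, value 120
- Q5+Q7+Q4: time 21, page count 19, value 118
Best: 124 marks.

124 marks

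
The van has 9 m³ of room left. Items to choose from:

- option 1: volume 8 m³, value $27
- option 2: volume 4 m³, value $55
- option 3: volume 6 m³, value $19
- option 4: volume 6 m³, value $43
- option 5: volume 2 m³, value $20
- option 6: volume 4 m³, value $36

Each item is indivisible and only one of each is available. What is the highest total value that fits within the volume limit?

$91

This is a 0/1 knapsack; check combinations near the capacity.
- option 2+option 6: volume 4+4=8, value 55+36=91
- option 2+option 5: volume 4+2=6, value 55+20=75
- option 4+option 5: volume 6+2=8, value 43+20=63
Best: $91.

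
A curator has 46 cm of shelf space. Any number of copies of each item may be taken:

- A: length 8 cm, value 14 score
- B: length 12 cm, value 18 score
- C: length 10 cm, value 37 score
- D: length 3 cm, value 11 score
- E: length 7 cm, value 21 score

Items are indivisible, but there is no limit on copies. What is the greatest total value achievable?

170 score

Best value-per-unit is C at 37/10; filling with it alone gives 4×37 = 148.
Optimal mix: 4×C + 2×D → length 46, value 170.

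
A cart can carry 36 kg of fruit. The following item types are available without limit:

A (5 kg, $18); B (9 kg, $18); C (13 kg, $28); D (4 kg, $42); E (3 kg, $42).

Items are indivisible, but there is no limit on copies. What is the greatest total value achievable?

$504

Best value-per-unit is E at 42/3, and filling with it alone uses weight 12×3=36. No mix of the others beats 12×42 = 504.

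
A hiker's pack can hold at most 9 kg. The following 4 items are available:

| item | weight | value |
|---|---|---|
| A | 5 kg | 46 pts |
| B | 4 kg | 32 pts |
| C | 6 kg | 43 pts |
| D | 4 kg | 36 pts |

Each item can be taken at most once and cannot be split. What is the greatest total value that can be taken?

Check high-value combinations within 9 kg:
- A+D: weight 5+4=9, value 46+36=82
- A+B: weight 5+4=9, value 46+32=78
- B+D: weight 4+4=8, value 32+36=68
- A: weight 5, value 46
Best: 82 pts.

82 pts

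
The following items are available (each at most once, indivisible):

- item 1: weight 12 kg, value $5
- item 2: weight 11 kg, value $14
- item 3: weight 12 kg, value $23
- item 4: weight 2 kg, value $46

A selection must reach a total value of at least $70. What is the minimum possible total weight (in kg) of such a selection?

Subsets with value ≥ 70, sorted by total weight:
- item 2+item 3+item 4: weight 25, value 83
- item 1+item 3+item 4: weight 26, value 74
- item 1+item 2+item 3+item 4: weight 37, value 88
Minimum weight: 25 kg.

25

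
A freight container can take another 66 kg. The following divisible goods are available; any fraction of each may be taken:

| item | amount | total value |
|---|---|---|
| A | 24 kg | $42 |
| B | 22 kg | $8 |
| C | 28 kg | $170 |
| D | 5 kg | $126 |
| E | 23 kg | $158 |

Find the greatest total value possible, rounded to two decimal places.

471.50

Take in order of value per unit:
- D (126/5 per unit): all 5 → value 126, running total 126.00
- E (158/23 per unit): all 23 → value 158, running total 284.00
- C (170/28 per unit): all 28 → value 170, running total 454.00
- A (42/24 per unit): 10 of 24 → value 10×42/24 = 17.5000, running total 471.50
Total 471.50.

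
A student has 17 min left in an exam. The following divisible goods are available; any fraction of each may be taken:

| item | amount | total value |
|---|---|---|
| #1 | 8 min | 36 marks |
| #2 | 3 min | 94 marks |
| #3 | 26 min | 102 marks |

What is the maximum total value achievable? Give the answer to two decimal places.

Take in order of value per unit:
- #2 (94/3 per unit): all 3 → value 94, running total 94.00
- #1 (36/8 per unit): all 8 → value 36, running total 130.00
- #3 (102/26 per unit): 6 of 26 → value 6×102/26 = 23.5385, running total 153.54
Total 153.54.

153.54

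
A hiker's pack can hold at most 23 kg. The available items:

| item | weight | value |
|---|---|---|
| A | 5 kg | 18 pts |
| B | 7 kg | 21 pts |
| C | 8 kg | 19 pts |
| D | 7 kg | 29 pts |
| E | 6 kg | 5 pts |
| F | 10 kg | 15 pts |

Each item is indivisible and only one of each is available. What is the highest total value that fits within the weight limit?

Check high-value combinations within 23 kg:
- B+C+D: weight 7+8+7=22, value 21+19+29=69
- A+B+D: weight 5+7+7=19, value 18+21+29=68
- A+C+D: weight 5+8+7=20, value 18+19+29=66
- A+D+F: weight 5+7+10=22, value 18+29+15=62
Best: 69 pts.

69 pts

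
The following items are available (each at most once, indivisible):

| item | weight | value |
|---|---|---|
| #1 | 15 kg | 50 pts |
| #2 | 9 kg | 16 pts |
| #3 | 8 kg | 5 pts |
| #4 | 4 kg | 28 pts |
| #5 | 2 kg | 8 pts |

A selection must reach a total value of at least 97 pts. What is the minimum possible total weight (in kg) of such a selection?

Subsets with value ≥ 97, sorted by total weight:
- #1+#2+#4+#5: weight 30, value 102
- #1+#2+#3+#4: weight 36, value 99
- #1+#2+#3+#4+#5: weight 38, value 107
Minimum weight: 30 kg.

30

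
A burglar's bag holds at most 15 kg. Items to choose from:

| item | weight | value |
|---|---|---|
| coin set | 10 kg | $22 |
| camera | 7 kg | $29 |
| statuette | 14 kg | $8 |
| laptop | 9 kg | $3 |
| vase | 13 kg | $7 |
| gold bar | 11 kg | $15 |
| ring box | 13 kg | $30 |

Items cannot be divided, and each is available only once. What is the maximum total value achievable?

$30

Check high-value combinations within 15 kg:
- ring box: weight 13, value 30
- camera: weight 7, value 29
- coin set: weight 10, value 22
- gold bar: weight 11, value 15
Best: $30.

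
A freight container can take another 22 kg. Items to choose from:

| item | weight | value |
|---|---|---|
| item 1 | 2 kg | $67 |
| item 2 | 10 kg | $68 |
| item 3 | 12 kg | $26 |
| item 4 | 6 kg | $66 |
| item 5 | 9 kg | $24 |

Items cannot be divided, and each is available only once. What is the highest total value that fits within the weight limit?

This is a 0/1 knapsack; check combinations near the capacity.
- item 1+item 2+item 4: weight 2+10+6=18, value 67+68+66=201
- item 1+item 3+item 4: weight 2+12+6=20, value 67+26+66=159
- item 1+item 2+item 5: weight 2+10+9=21, value 67+68+24=159
Best: $201.

$201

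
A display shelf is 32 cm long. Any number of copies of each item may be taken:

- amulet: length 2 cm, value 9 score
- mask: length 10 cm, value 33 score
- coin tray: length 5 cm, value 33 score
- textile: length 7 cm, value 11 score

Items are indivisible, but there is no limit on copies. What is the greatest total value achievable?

207 score

Best value-per-unit is coin tray at 33/5; filling with it alone gives 6×33 = 198.
Optimal mix: 1×amulet + 6×coin tray → length 32, value 207.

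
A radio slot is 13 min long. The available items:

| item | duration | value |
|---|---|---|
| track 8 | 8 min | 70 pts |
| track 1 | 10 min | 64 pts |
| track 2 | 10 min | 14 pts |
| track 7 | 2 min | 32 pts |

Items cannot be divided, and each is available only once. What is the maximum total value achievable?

Check high-value combinations within 13 min:
- track 8+track 7: duration 8+2=10, value 70+32=102
- track 1+track 7: duration 10+2=12, value 64+32=96
- track 8: duration 8, value 70
- track 1: duration 10, value 64
- track 2+track 7: duration 10+2=12, value 14+32=46
Best: 102 pts.

102 pts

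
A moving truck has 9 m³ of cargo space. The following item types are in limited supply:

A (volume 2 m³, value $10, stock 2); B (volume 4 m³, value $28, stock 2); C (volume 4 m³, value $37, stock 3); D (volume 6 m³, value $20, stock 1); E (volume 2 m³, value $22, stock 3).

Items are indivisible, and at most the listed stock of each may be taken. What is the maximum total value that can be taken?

Top feasible selections:
- 1×C + 2×E: volume 8, value 81
- 1×A + 3×E: volume 8, value 76
Best: $81.

$81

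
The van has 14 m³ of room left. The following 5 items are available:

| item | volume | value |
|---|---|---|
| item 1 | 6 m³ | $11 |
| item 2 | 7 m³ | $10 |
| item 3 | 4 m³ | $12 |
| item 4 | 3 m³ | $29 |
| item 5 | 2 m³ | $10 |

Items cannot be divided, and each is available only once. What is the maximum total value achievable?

Check high-value combinations within 14 m³:
- item 1+item 3+item 4: volume 6+4+3=13, value 11+12+29=52
- item 3+item 4+item 5: volume 4+3+2=9, value 12+29+10=51
- item 2+item 3+item 4: volume 7+4+3=14, value 10+12+29=51
- item 1+item 4+item 5: volume 6+3+2=11, value 11+29+10=50
Best: $52.

$52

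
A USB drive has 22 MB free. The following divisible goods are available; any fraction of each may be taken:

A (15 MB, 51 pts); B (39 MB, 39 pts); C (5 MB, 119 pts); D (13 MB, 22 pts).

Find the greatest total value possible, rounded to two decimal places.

Take in order of value per unit:
- C (119/5 per unit): all 5 → value 119, running total 119.00
- A (51/15 per unit): all 15 → value 51, running total 170.00
- D (22/13 per unit): 2 of 13 → value 2×22/13 = 3.3846, running total 173.38
Total 173.38.

173.38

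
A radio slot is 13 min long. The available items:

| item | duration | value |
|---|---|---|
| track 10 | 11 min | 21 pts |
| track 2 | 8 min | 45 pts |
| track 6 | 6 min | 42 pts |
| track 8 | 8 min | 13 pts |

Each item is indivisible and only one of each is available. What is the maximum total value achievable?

Check high-value combinations within 13 min:
- track 2: duration 8, value 45
- track 6: duration 6, value 42
- track 10: duration 11, value 21
- track 8: duration 8, value 13
Best: 45 pts.

45 pts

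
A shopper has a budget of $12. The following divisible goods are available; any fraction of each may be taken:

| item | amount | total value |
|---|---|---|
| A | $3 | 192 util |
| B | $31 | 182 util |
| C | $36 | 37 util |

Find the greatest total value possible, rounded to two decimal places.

Take in order of value per unit:
- A (192/3 per unit): all 3 → value 192, running total 192.00
- B (182/31 per unit): 9 of 31 → value 9×182/31 = 52.8387, running total 244.84
Total 244.84.

244.84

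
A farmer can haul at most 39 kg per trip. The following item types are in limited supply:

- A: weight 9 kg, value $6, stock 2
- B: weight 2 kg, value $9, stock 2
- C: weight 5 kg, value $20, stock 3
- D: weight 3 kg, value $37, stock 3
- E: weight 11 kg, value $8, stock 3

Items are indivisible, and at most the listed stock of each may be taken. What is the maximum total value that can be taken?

$197

Top feasible selections:
- 2×B + 3×C + 3×D + 1×E: weight 39, value 197
- 1×A + 2×B + 3×C + 3×D: weight 37, value 195
Best: $197.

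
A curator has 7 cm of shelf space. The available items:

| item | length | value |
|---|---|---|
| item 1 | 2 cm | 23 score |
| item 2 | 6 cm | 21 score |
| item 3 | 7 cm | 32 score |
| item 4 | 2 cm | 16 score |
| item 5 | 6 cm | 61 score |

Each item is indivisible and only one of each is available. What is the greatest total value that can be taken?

Check high-value combinations within 7 cm:
- item 5: length 6, value 61
- item 1+item 4: length 2+2=4, value 23+16=39
- item 3: length 7, value 32
- item 1: length 2, value 23
Best: 61 score.

61 score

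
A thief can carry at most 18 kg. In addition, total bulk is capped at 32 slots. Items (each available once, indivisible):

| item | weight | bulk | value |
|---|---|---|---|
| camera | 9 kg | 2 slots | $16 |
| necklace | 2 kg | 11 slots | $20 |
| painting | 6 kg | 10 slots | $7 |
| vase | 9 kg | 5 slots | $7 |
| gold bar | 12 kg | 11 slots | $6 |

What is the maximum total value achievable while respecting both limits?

Feasible sets respecting both limits:
- camera+necklace+painting: weight 17, bulk 23, value 43
- camera+necklace: weight 11, bulk 13, value 36
- necklace+painting+vase: weight 17, bulk 26, value 34
- necklace+painting: weight 8, bulk 21, value 27
Best: $43.

$43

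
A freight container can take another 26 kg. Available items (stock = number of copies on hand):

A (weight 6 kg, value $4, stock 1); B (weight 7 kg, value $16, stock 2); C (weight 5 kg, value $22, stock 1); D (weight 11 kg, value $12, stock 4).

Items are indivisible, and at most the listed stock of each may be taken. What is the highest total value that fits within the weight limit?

$58

Top feasible selections:
- 1×A + 2×B + 1×C: weight 25, value 58
- 2×B + 1×C: weight 19, value 54
- 1×B + 1×C + 1×D: weight 23, value 50
- 2×B + 1×D: weight 25, value 44
Best: $58.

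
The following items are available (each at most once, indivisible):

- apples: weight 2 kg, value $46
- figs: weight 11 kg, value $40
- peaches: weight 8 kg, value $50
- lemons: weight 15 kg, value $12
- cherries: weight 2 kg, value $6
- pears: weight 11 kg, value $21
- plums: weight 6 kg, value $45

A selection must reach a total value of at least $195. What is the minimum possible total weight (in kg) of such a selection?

38

Subsets with value ≥ 195, sorted by total weight:
- apples+figs+peaches+pears+plums: weight 38, value 202
- apples+figs+peaches+cherries+pears+plums: weight 40, value 208
- apples+figs+peaches+lemons+cherries+plums: weight 44, value 199
- apples+figs+peaches+lemons+pears+plums: weight 53, value 214
Minimum weight: 38 kg.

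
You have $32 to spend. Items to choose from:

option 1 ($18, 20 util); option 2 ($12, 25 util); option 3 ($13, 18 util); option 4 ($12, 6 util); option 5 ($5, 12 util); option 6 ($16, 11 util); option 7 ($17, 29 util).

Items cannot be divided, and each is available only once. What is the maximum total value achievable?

Check high-value combinations within $32:
- option 2+option 3+option 5: cost 12+13+5=30, value 25+18+12=55
- option 2+option 7: cost 12+17=29, value 25+29=54
- option 3+option 7: cost 13+17=30, value 18+29=47
- option 1+option 2: cost 18+12=30, value 20+25=45
Best: 55 util.

55 util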